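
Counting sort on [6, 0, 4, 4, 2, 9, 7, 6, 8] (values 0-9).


Input: [6, 0, 4, 4, 2, 9, 7, 6, 8]
Counts: [1, 0, 1, 0, 2, 0, 2, 1, 1, 1]

Sorted: [0, 2, 4, 4, 6, 6, 7, 8, 9]


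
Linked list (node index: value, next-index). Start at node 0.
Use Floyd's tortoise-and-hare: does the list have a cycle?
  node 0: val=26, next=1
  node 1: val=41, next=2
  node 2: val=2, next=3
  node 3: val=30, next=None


Floyd's tortoise (slow, +1) and hare (fast, +2):
  init: slow=0, fast=0
  step 1: slow=1, fast=2
  step 2: fast 2->3->None, no cycle

Cycle: no


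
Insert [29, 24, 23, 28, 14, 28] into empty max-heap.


Insert 29: [29]
Insert 24: [29, 24]
Insert 23: [29, 24, 23]
Insert 28: [29, 28, 23, 24]
Insert 14: [29, 28, 23, 24, 14]
Insert 28: [29, 28, 28, 24, 14, 23]

Final heap: [29, 28, 28, 24, 14, 23]


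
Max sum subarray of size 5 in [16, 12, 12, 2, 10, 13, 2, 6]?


[0:5]: 52
[1:6]: 49
[2:7]: 39
[3:8]: 33

Max: 52 at [0:5]


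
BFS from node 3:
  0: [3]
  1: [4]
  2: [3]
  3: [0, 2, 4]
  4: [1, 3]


Visit 3, enqueue [0, 2, 4]
Visit 0, enqueue []
Visit 2, enqueue []
Visit 4, enqueue [1]
Visit 1, enqueue []

BFS order: [3, 0, 2, 4, 1]


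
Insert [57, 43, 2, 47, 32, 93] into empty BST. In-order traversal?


Insert 57: root
Insert 43: L from 57
Insert 2: L from 57 -> L from 43
Insert 47: L from 57 -> R from 43
Insert 32: L from 57 -> L from 43 -> R from 2
Insert 93: R from 57

In-order: [2, 32, 43, 47, 57, 93]


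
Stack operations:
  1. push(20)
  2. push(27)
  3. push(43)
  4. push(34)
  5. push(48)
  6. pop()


push(20) -> [20]
push(27) -> [20, 27]
push(43) -> [20, 27, 43]
push(34) -> [20, 27, 43, 34]
push(48) -> [20, 27, 43, 34, 48]
pop()->48, [20, 27, 43, 34]

Final stack: [20, 27, 43, 34]


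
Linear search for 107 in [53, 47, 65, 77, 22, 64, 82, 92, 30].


i=0: 53!=107
i=1: 47!=107
i=2: 65!=107
i=3: 77!=107
i=4: 22!=107
i=5: 64!=107
i=6: 82!=107
i=7: 92!=107
i=8: 30!=107

Not found, 9 comps


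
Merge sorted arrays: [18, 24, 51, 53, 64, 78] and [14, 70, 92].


Take 14 from B
Take 18 from A
Take 24 from A
Take 51 from A
Take 53 from A
Take 64 from A
Take 70 from B
Take 78 from A

Merged: [14, 18, 24, 51, 53, 64, 70, 78, 92]


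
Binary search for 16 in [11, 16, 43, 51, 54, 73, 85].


Step 1: lo=0, hi=6, mid=3, val=51
Step 2: lo=0, hi=2, mid=1, val=16

Found at index 1


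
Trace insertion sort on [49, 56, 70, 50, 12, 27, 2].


Initial: [49, 56, 70, 50, 12, 27, 2]
Insert 56: [49, 56, 70, 50, 12, 27, 2]
Insert 70: [49, 56, 70, 50, 12, 27, 2]
Insert 50: [49, 50, 56, 70, 12, 27, 2]
Insert 12: [12, 49, 50, 56, 70, 27, 2]
Insert 27: [12, 27, 49, 50, 56, 70, 2]
Insert 2: [2, 12, 27, 49, 50, 56, 70]

Sorted: [2, 12, 27, 49, 50, 56, 70]


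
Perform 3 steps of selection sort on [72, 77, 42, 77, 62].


Initial: [72, 77, 42, 77, 62]
Step 1: min=42 at 2
  Swap: [42, 77, 72, 77, 62]
Step 2: min=62 at 4
  Swap: [42, 62, 72, 77, 77]
Step 3: min=72 at 2
  Swap: [42, 62, 72, 77, 77]

After 3 steps: [42, 62, 72, 77, 77]


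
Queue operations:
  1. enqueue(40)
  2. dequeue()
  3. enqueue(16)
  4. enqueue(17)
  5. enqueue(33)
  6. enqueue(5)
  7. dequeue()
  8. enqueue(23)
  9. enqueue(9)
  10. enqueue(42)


enqueue(40) -> [40]
dequeue()->40, []
enqueue(16) -> [16]
enqueue(17) -> [16, 17]
enqueue(33) -> [16, 17, 33]
enqueue(5) -> [16, 17, 33, 5]
dequeue()->16, [17, 33, 5]
enqueue(23) -> [17, 33, 5, 23]
enqueue(9) -> [17, 33, 5, 23, 9]
enqueue(42) -> [17, 33, 5, 23, 9, 42]

Final queue: [17, 33, 5, 23, 9, 42]


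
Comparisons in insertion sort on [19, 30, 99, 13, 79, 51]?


Algorithm: insertion sort
Input: [19, 30, 99, 13, 79, 51]
Sorted: [13, 19, 30, 51, 79, 99]

10


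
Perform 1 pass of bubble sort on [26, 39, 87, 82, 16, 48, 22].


Initial: [26, 39, 87, 82, 16, 48, 22]
Pass 1: [26, 39, 82, 16, 48, 22, 87] (4 swaps)

After 1 pass: [26, 39, 82, 16, 48, 22, 87]


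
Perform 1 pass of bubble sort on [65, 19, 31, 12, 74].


Initial: [65, 19, 31, 12, 74]
Pass 1: [19, 31, 12, 65, 74] (3 swaps)

After 1 pass: [19, 31, 12, 65, 74]


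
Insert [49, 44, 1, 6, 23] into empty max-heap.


Insert 49: [49]
Insert 44: [49, 44]
Insert 1: [49, 44, 1]
Insert 6: [49, 44, 1, 6]
Insert 23: [49, 44, 1, 6, 23]

Final heap: [49, 44, 1, 6, 23]


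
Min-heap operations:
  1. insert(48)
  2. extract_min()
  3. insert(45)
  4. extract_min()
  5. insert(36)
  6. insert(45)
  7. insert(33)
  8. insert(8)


insert(48) -> [48]
extract_min()->48, []
insert(45) -> [45]
extract_min()->45, []
insert(36) -> [36]
insert(45) -> [36, 45]
insert(33) -> [33, 45, 36]
insert(8) -> [8, 33, 36, 45]

Final heap: [8, 33, 36, 45]


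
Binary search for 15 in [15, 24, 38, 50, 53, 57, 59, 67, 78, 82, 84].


Step 1: lo=0, hi=10, mid=5, val=57
Step 2: lo=0, hi=4, mid=2, val=38
Step 3: lo=0, hi=1, mid=0, val=15

Found at index 0


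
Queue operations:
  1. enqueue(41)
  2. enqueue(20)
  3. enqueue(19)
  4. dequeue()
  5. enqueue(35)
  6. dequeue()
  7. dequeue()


enqueue(41) -> [41]
enqueue(20) -> [41, 20]
enqueue(19) -> [41, 20, 19]
dequeue()->41, [20, 19]
enqueue(35) -> [20, 19, 35]
dequeue()->20, [19, 35]
dequeue()->19, [35]

Final queue: [35]


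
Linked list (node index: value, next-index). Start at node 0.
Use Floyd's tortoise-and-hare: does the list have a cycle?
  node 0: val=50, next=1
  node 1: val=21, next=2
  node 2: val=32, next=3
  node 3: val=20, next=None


Floyd's tortoise (slow, +1) and hare (fast, +2):
  init: slow=0, fast=0
  step 1: slow=1, fast=2
  step 2: fast 2->3->None, no cycle

Cycle: no


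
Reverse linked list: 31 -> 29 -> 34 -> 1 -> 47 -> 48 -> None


Step 1: curr=31, set curr.next=prev(None) | reversed so far: 31
Step 2: curr=29, set curr.next=prev(31) | reversed so far: 29 -> 31
Step 3: curr=34, set curr.next=prev(29) | reversed so far: 34 -> 29 -> 31
Step 4: curr=1, set curr.next=prev(34) | reversed so far: 1 -> 34 -> 29 -> 31
Step 5: curr=47, set curr.next=prev(1) | reversed so far: 47 -> 1 -> 34 -> 29 -> 31
Step 6: curr=48, set curr.next=prev(47) | reversed so far: 48 -> 47 -> 1 -> 34 -> 29 -> 31

48 -> 47 -> 1 -> 34 -> 29 -> 31 -> None


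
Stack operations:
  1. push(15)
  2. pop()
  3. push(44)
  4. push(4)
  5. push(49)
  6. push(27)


push(15) -> [15]
pop()->15, []
push(44) -> [44]
push(4) -> [44, 4]
push(49) -> [44, 4, 49]
push(27) -> [44, 4, 49, 27]

Final stack: [44, 4, 49, 27]


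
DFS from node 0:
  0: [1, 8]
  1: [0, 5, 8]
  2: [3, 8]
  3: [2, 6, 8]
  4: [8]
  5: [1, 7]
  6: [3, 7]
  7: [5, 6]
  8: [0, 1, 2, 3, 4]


Visit 0, push [8, 1]
Visit 1, push [8, 5]
Visit 5, push [7]
Visit 7, push [6]
Visit 6, push [3]
Visit 3, push [8, 2]
Visit 2, push [8]
Visit 8, push [4]
Visit 4, push []

DFS order: [0, 1, 5, 7, 6, 3, 2, 8, 4]


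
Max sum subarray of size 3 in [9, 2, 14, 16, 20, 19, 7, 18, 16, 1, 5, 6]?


[0:3]: 25
[1:4]: 32
[2:5]: 50
[3:6]: 55
[4:7]: 46
[5:8]: 44
[6:9]: 41
[7:10]: 35
[8:11]: 22
[9:12]: 12

Max: 55 at [3:6]


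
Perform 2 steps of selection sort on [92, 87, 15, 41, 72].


Initial: [92, 87, 15, 41, 72]
Step 1: min=15 at 2
  Swap: [15, 87, 92, 41, 72]
Step 2: min=41 at 3
  Swap: [15, 41, 92, 87, 72]

After 2 steps: [15, 41, 92, 87, 72]


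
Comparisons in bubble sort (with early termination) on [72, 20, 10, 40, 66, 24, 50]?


Algorithm: bubble sort (with early termination)
Input: [72, 20, 10, 40, 66, 24, 50]
Sorted: [10, 20, 24, 40, 50, 66, 72]

18


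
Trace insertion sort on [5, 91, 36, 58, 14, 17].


Initial: [5, 91, 36, 58, 14, 17]
Insert 91: [5, 91, 36, 58, 14, 17]
Insert 36: [5, 36, 91, 58, 14, 17]
Insert 58: [5, 36, 58, 91, 14, 17]
Insert 14: [5, 14, 36, 58, 91, 17]
Insert 17: [5, 14, 17, 36, 58, 91]

Sorted: [5, 14, 17, 36, 58, 91]


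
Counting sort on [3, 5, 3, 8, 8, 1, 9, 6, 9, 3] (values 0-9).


Input: [3, 5, 3, 8, 8, 1, 9, 6, 9, 3]
Counts: [0, 1, 0, 3, 0, 1, 1, 0, 2, 2]

Sorted: [1, 3, 3, 3, 5, 6, 8, 8, 9, 9]


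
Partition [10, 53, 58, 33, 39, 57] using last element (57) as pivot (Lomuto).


Pivot: 57
  10 <= 57: advance i (no swap)
  53 <= 57: advance i (no swap)
  33 <= 57: swap -> [10, 53, 33, 58, 39, 57]
  39 <= 57: swap -> [10, 53, 33, 39, 58, 57]
Place pivot at 4: [10, 53, 33, 39, 57, 58]

Partitioned: [10, 53, 33, 39, 57, 58]


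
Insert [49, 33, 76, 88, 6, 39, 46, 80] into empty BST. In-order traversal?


Insert 49: root
Insert 33: L from 49
Insert 76: R from 49
Insert 88: R from 49 -> R from 76
Insert 6: L from 49 -> L from 33
Insert 39: L from 49 -> R from 33
Insert 46: L from 49 -> R from 33 -> R from 39
Insert 80: R from 49 -> R from 76 -> L from 88

In-order: [6, 33, 39, 46, 49, 76, 80, 88]


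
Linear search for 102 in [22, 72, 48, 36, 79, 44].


i=0: 22!=102
i=1: 72!=102
i=2: 48!=102
i=3: 36!=102
i=4: 79!=102
i=5: 44!=102

Not found, 6 comps


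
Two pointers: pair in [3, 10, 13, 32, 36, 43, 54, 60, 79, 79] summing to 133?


lo=0(3)+hi=9(79)=82
lo=1(10)+hi=9(79)=89
lo=2(13)+hi=9(79)=92
lo=3(32)+hi=9(79)=111
lo=4(36)+hi=9(79)=115
lo=5(43)+hi=9(79)=122
lo=6(54)+hi=9(79)=133

Yes: 54+79=133


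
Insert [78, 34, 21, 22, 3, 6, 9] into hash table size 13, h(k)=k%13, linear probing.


Insert 78: h=0 -> slot 0
Insert 34: h=8 -> slot 8
Insert 21: h=8, 1 probes -> slot 9
Insert 22: h=9, 1 probes -> slot 10
Insert 3: h=3 -> slot 3
Insert 6: h=6 -> slot 6
Insert 9: h=9, 2 probes -> slot 11

Table: [78, None, None, 3, None, None, 6, None, 34, 21, 22, 9, None]


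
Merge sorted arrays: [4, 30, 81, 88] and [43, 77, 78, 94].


Take 4 from A
Take 30 from A
Take 43 from B
Take 77 from B
Take 78 from B
Take 81 from A
Take 88 from A

Merged: [4, 30, 43, 77, 78, 81, 88, 94]


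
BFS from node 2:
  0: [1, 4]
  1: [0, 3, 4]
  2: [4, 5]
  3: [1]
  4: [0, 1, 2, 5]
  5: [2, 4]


Visit 2, enqueue [4, 5]
Visit 4, enqueue [0, 1]
Visit 5, enqueue []
Visit 0, enqueue []
Visit 1, enqueue [3]
Visit 3, enqueue []

BFS order: [2, 4, 5, 0, 1, 3]


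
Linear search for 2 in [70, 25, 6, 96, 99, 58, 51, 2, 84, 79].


i=0: 70!=2
i=1: 25!=2
i=2: 6!=2
i=3: 96!=2
i=4: 99!=2
i=5: 58!=2
i=6: 51!=2
i=7: 2==2 found!

Found at 7, 8 comps


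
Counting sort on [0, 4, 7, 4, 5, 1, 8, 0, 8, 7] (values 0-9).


Input: [0, 4, 7, 4, 5, 1, 8, 0, 8, 7]
Counts: [2, 1, 0, 0, 2, 1, 0, 2, 2, 0]

Sorted: [0, 0, 1, 4, 4, 5, 7, 7, 8, 8]


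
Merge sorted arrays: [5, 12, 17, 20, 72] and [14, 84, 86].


Take 5 from A
Take 12 from A
Take 14 from B
Take 17 from A
Take 20 from A
Take 72 from A

Merged: [5, 12, 14, 17, 20, 72, 84, 86]


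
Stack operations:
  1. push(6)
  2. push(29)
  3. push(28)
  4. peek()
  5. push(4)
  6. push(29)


push(6) -> [6]
push(29) -> [6, 29]
push(28) -> [6, 29, 28]
peek()->28
push(4) -> [6, 29, 28, 4]
push(29) -> [6, 29, 28, 4, 29]

Final stack: [6, 29, 28, 4, 29]


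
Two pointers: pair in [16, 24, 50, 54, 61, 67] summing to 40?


lo=0(16)+hi=5(67)=83
lo=0(16)+hi=4(61)=77
lo=0(16)+hi=3(54)=70
lo=0(16)+hi=2(50)=66
lo=0(16)+hi=1(24)=40

Yes: 16+24=40


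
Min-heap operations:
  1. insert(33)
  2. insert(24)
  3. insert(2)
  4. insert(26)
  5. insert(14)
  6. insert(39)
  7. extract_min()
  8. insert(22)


insert(33) -> [33]
insert(24) -> [24, 33]
insert(2) -> [2, 33, 24]
insert(26) -> [2, 26, 24, 33]
insert(14) -> [2, 14, 24, 33, 26]
insert(39) -> [2, 14, 24, 33, 26, 39]
extract_min()->2, [14, 26, 24, 33, 39]
insert(22) -> [14, 26, 22, 33, 39, 24]

Final heap: [14, 26, 22, 33, 39, 24]


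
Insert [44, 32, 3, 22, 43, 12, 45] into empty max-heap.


Insert 44: [44]
Insert 32: [44, 32]
Insert 3: [44, 32, 3]
Insert 22: [44, 32, 3, 22]
Insert 43: [44, 43, 3, 22, 32]
Insert 12: [44, 43, 12, 22, 32, 3]
Insert 45: [45, 43, 44, 22, 32, 3, 12]

Final heap: [45, 43, 44, 22, 32, 3, 12]


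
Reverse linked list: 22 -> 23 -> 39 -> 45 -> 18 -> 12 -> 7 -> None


Step 1: curr=22, set curr.next=prev(None) | reversed so far: 22
Step 2: curr=23, set curr.next=prev(22) | reversed so far: 23 -> 22
Step 3: curr=39, set curr.next=prev(23) | reversed so far: 39 -> 23 -> 22
Step 4: curr=45, set curr.next=prev(39) | reversed so far: 45 -> 39 -> 23 -> 22
Step 5: curr=18, set curr.next=prev(45) | reversed so far: 18 -> 45 -> 39 -> 23 -> 22
Step 6: curr=12, set curr.next=prev(18) | reversed so far: 12 -> 18 -> 45 -> 39 -> 23 -> 22
Step 7: curr=7, set curr.next=prev(12) | reversed so far: 7 -> 12 -> 18 -> 45 -> 39 -> 23 -> 22

7 -> 12 -> 18 -> 45 -> 39 -> 23 -> 22 -> None


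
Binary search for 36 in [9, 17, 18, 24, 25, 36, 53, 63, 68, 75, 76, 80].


Step 1: lo=0, hi=11, mid=5, val=36

Found at index 5


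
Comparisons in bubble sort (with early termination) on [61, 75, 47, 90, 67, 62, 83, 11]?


Algorithm: bubble sort (with early termination)
Input: [61, 75, 47, 90, 67, 62, 83, 11]
Sorted: [11, 47, 61, 62, 67, 75, 83, 90]

28


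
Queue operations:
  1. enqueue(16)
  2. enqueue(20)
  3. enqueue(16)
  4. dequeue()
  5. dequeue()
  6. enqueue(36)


enqueue(16) -> [16]
enqueue(20) -> [16, 20]
enqueue(16) -> [16, 20, 16]
dequeue()->16, [20, 16]
dequeue()->20, [16]
enqueue(36) -> [16, 36]

Final queue: [16, 36]


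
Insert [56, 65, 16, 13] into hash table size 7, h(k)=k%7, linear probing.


Insert 56: h=0 -> slot 0
Insert 65: h=2 -> slot 2
Insert 16: h=2, 1 probes -> slot 3
Insert 13: h=6 -> slot 6

Table: [56, None, 65, 16, None, None, 13]


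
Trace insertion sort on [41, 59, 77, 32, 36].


Initial: [41, 59, 77, 32, 36]
Insert 59: [41, 59, 77, 32, 36]
Insert 77: [41, 59, 77, 32, 36]
Insert 32: [32, 41, 59, 77, 36]
Insert 36: [32, 36, 41, 59, 77]

Sorted: [32, 36, 41, 59, 77]


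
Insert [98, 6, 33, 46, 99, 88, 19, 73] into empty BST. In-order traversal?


Insert 98: root
Insert 6: L from 98
Insert 33: L from 98 -> R from 6
Insert 46: L from 98 -> R from 6 -> R from 33
Insert 99: R from 98
Insert 88: L from 98 -> R from 6 -> R from 33 -> R from 46
Insert 19: L from 98 -> R from 6 -> L from 33
Insert 73: L from 98 -> R from 6 -> R from 33 -> R from 46 -> L from 88

In-order: [6, 19, 33, 46, 73, 88, 98, 99]


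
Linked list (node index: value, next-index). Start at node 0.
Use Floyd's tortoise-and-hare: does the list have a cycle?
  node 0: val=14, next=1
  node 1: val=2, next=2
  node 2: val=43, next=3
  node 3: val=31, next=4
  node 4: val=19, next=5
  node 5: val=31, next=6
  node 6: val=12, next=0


Floyd's tortoise (slow, +1) and hare (fast, +2):
  init: slow=0, fast=0
  step 1: slow=1, fast=2
  step 2: slow=2, fast=4
  step 3: slow=3, fast=6
  step 4: slow=4, fast=1
  step 5: slow=5, fast=3
  step 6: slow=6, fast=5
  step 7: slow=0, fast=0
  slow == fast at node 0: cycle detected

Cycle: yes


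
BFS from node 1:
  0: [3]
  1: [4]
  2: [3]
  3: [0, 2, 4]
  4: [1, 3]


Visit 1, enqueue [4]
Visit 4, enqueue [3]
Visit 3, enqueue [0, 2]
Visit 0, enqueue []
Visit 2, enqueue []

BFS order: [1, 4, 3, 0, 2]


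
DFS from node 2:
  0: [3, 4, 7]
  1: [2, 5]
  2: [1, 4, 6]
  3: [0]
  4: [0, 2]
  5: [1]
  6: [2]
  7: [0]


Visit 2, push [6, 4, 1]
Visit 1, push [5]
Visit 5, push []
Visit 4, push [0]
Visit 0, push [7, 3]
Visit 3, push []
Visit 7, push []
Visit 6, push []

DFS order: [2, 1, 5, 4, 0, 3, 7, 6]


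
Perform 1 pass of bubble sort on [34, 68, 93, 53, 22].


Initial: [34, 68, 93, 53, 22]
Pass 1: [34, 68, 53, 22, 93] (2 swaps)

After 1 pass: [34, 68, 53, 22, 93]


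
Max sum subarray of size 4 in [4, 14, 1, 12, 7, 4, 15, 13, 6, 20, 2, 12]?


[0:4]: 31
[1:5]: 34
[2:6]: 24
[3:7]: 38
[4:8]: 39
[5:9]: 38
[6:10]: 54
[7:11]: 41
[8:12]: 40

Max: 54 at [6:10]


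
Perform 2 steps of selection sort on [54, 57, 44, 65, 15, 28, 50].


Initial: [54, 57, 44, 65, 15, 28, 50]
Step 1: min=15 at 4
  Swap: [15, 57, 44, 65, 54, 28, 50]
Step 2: min=28 at 5
  Swap: [15, 28, 44, 65, 54, 57, 50]

After 2 steps: [15, 28, 44, 65, 54, 57, 50]


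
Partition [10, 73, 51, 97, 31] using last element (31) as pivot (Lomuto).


Pivot: 31
  10 <= 31: advance i (no swap)
Place pivot at 1: [10, 31, 51, 97, 73]

Partitioned: [10, 31, 51, 97, 73]


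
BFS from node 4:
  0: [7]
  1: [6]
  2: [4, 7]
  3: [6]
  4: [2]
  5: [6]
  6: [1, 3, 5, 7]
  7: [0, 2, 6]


Visit 4, enqueue [2]
Visit 2, enqueue [7]
Visit 7, enqueue [0, 6]
Visit 0, enqueue []
Visit 6, enqueue [1, 3, 5]
Visit 1, enqueue []
Visit 3, enqueue []
Visit 5, enqueue []

BFS order: [4, 2, 7, 0, 6, 1, 3, 5]


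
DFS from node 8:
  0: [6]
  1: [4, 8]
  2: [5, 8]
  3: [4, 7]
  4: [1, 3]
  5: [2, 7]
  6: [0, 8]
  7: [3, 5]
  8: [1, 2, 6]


Visit 8, push [6, 2, 1]
Visit 1, push [4]
Visit 4, push [3]
Visit 3, push [7]
Visit 7, push [5]
Visit 5, push [2]
Visit 2, push []
Visit 6, push [0]
Visit 0, push []

DFS order: [8, 1, 4, 3, 7, 5, 2, 6, 0]


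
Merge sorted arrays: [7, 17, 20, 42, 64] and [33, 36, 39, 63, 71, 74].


Take 7 from A
Take 17 from A
Take 20 from A
Take 33 from B
Take 36 from B
Take 39 from B
Take 42 from A
Take 63 from B
Take 64 from A

Merged: [7, 17, 20, 33, 36, 39, 42, 63, 64, 71, 74]


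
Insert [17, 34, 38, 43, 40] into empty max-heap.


Insert 17: [17]
Insert 34: [34, 17]
Insert 38: [38, 17, 34]
Insert 43: [43, 38, 34, 17]
Insert 40: [43, 40, 34, 17, 38]

Final heap: [43, 40, 34, 17, 38]


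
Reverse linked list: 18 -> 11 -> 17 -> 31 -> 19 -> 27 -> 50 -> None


Step 1: curr=18, set curr.next=prev(None) | reversed so far: 18
Step 2: curr=11, set curr.next=prev(18) | reversed so far: 11 -> 18
Step 3: curr=17, set curr.next=prev(11) | reversed so far: 17 -> 11 -> 18
Step 4: curr=31, set curr.next=prev(17) | reversed so far: 31 -> 17 -> 11 -> 18
Step 5: curr=19, set curr.next=prev(31) | reversed so far: 19 -> 31 -> 17 -> 11 -> 18
Step 6: curr=27, set curr.next=prev(19) | reversed so far: 27 -> 19 -> 31 -> 17 -> 11 -> 18
Step 7: curr=50, set curr.next=prev(27) | reversed so far: 50 -> 27 -> 19 -> 31 -> 17 -> 11 -> 18

50 -> 27 -> 19 -> 31 -> 17 -> 11 -> 18 -> None


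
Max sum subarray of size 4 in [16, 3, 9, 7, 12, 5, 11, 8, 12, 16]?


[0:4]: 35
[1:5]: 31
[2:6]: 33
[3:7]: 35
[4:8]: 36
[5:9]: 36
[6:10]: 47

Max: 47 at [6:10]


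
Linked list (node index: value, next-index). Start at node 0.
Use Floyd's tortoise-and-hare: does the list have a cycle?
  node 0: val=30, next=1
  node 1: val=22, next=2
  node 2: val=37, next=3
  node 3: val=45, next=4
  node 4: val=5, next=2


Floyd's tortoise (slow, +1) and hare (fast, +2):
  init: slow=0, fast=0
  step 1: slow=1, fast=2
  step 2: slow=2, fast=4
  step 3: slow=3, fast=3
  slow == fast at node 3: cycle detected

Cycle: yes


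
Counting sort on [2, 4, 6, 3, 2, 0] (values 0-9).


Input: [2, 4, 6, 3, 2, 0]
Counts: [1, 0, 2, 1, 1, 0, 1, 0, 0, 0]

Sorted: [0, 2, 2, 3, 4, 6]


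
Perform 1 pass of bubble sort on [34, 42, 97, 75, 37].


Initial: [34, 42, 97, 75, 37]
Pass 1: [34, 42, 75, 37, 97] (2 swaps)

After 1 pass: [34, 42, 75, 37, 97]


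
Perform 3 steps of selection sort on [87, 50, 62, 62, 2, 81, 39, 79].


Initial: [87, 50, 62, 62, 2, 81, 39, 79]
Step 1: min=2 at 4
  Swap: [2, 50, 62, 62, 87, 81, 39, 79]
Step 2: min=39 at 6
  Swap: [2, 39, 62, 62, 87, 81, 50, 79]
Step 3: min=50 at 6
  Swap: [2, 39, 50, 62, 87, 81, 62, 79]

After 3 steps: [2, 39, 50, 62, 87, 81, 62, 79]


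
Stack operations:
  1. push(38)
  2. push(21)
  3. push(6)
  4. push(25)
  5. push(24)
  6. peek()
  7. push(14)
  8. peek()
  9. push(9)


push(38) -> [38]
push(21) -> [38, 21]
push(6) -> [38, 21, 6]
push(25) -> [38, 21, 6, 25]
push(24) -> [38, 21, 6, 25, 24]
peek()->24
push(14) -> [38, 21, 6, 25, 24, 14]
peek()->14
push(9) -> [38, 21, 6, 25, 24, 14, 9]

Final stack: [38, 21, 6, 25, 24, 14, 9]


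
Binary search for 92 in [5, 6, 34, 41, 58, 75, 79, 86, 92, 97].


Step 1: lo=0, hi=9, mid=4, val=58
Step 2: lo=5, hi=9, mid=7, val=86
Step 3: lo=8, hi=9, mid=8, val=92

Found at index 8


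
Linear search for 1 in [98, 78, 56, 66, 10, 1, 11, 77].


i=0: 98!=1
i=1: 78!=1
i=2: 56!=1
i=3: 66!=1
i=4: 10!=1
i=5: 1==1 found!

Found at 5, 6 comps


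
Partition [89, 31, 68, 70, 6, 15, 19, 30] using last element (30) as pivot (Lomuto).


Pivot: 30
  6 <= 30: swap -> [6, 31, 68, 70, 89, 15, 19, 30]
  15 <= 30: swap -> [6, 15, 68, 70, 89, 31, 19, 30]
  19 <= 30: swap -> [6, 15, 19, 70, 89, 31, 68, 30]
Place pivot at 3: [6, 15, 19, 30, 89, 31, 68, 70]

Partitioned: [6, 15, 19, 30, 89, 31, 68, 70]


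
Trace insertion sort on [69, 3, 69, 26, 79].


Initial: [69, 3, 69, 26, 79]
Insert 3: [3, 69, 69, 26, 79]
Insert 69: [3, 69, 69, 26, 79]
Insert 26: [3, 26, 69, 69, 79]
Insert 79: [3, 26, 69, 69, 79]

Sorted: [3, 26, 69, 69, 79]


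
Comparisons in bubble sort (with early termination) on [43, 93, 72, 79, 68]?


Algorithm: bubble sort (with early termination)
Input: [43, 93, 72, 79, 68]
Sorted: [43, 68, 72, 79, 93]

10


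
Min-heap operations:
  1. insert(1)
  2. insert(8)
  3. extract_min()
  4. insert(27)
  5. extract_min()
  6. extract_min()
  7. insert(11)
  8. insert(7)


insert(1) -> [1]
insert(8) -> [1, 8]
extract_min()->1, [8]
insert(27) -> [8, 27]
extract_min()->8, [27]
extract_min()->27, []
insert(11) -> [11]
insert(7) -> [7, 11]

Final heap: [7, 11]


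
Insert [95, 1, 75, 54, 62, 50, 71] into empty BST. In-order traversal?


Insert 95: root
Insert 1: L from 95
Insert 75: L from 95 -> R from 1
Insert 54: L from 95 -> R from 1 -> L from 75
Insert 62: L from 95 -> R from 1 -> L from 75 -> R from 54
Insert 50: L from 95 -> R from 1 -> L from 75 -> L from 54
Insert 71: L from 95 -> R from 1 -> L from 75 -> R from 54 -> R from 62

In-order: [1, 50, 54, 62, 71, 75, 95]


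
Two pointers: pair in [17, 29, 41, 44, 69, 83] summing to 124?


lo=0(17)+hi=5(83)=100
lo=1(29)+hi=5(83)=112
lo=2(41)+hi=5(83)=124

Yes: 41+83=124


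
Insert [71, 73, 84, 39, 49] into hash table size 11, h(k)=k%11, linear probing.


Insert 71: h=5 -> slot 5
Insert 73: h=7 -> slot 7
Insert 84: h=7, 1 probes -> slot 8
Insert 39: h=6 -> slot 6
Insert 49: h=5, 4 probes -> slot 9

Table: [None, None, None, None, None, 71, 39, 73, 84, 49, None]


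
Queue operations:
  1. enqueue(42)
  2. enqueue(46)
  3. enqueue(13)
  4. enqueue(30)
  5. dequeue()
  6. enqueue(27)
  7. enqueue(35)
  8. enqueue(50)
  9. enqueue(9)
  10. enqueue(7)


enqueue(42) -> [42]
enqueue(46) -> [42, 46]
enqueue(13) -> [42, 46, 13]
enqueue(30) -> [42, 46, 13, 30]
dequeue()->42, [46, 13, 30]
enqueue(27) -> [46, 13, 30, 27]
enqueue(35) -> [46, 13, 30, 27, 35]
enqueue(50) -> [46, 13, 30, 27, 35, 50]
enqueue(9) -> [46, 13, 30, 27, 35, 50, 9]
enqueue(7) -> [46, 13, 30, 27, 35, 50, 9, 7]

Final queue: [46, 13, 30, 27, 35, 50, 9, 7]


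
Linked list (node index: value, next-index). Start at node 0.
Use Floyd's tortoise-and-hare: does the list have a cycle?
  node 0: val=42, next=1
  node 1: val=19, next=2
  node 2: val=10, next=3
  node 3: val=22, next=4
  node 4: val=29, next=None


Floyd's tortoise (slow, +1) and hare (fast, +2):
  init: slow=0, fast=0
  step 1: slow=1, fast=2
  step 2: slow=2, fast=4
  step 3: fast -> None, no cycle

Cycle: no


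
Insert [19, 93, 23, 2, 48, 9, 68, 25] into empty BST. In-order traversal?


Insert 19: root
Insert 93: R from 19
Insert 23: R from 19 -> L from 93
Insert 2: L from 19
Insert 48: R from 19 -> L from 93 -> R from 23
Insert 9: L from 19 -> R from 2
Insert 68: R from 19 -> L from 93 -> R from 23 -> R from 48
Insert 25: R from 19 -> L from 93 -> R from 23 -> L from 48

In-order: [2, 9, 19, 23, 25, 48, 68, 93]


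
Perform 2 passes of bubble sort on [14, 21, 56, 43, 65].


Initial: [14, 21, 56, 43, 65]
Pass 1: [14, 21, 43, 56, 65] (1 swaps)
Pass 2: [14, 21, 43, 56, 65] (0 swaps)

After 2 passes: [14, 21, 43, 56, 65]


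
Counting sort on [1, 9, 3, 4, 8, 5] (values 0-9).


Input: [1, 9, 3, 4, 8, 5]
Counts: [0, 1, 0, 1, 1, 1, 0, 0, 1, 1]

Sorted: [1, 3, 4, 5, 8, 9]


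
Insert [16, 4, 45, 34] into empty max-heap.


Insert 16: [16]
Insert 4: [16, 4]
Insert 45: [45, 4, 16]
Insert 34: [45, 34, 16, 4]

Final heap: [45, 34, 16, 4]


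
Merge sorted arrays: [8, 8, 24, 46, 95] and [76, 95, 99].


Take 8 from A
Take 8 from A
Take 24 from A
Take 46 from A
Take 76 from B
Take 95 from A

Merged: [8, 8, 24, 46, 76, 95, 95, 99]


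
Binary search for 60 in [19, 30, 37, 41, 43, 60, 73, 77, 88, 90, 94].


Step 1: lo=0, hi=10, mid=5, val=60

Found at index 5


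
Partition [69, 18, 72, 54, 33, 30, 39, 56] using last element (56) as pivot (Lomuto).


Pivot: 56
  18 <= 56: swap -> [18, 69, 72, 54, 33, 30, 39, 56]
  54 <= 56: swap -> [18, 54, 72, 69, 33, 30, 39, 56]
  33 <= 56: swap -> [18, 54, 33, 69, 72, 30, 39, 56]
  30 <= 56: swap -> [18, 54, 33, 30, 72, 69, 39, 56]
  39 <= 56: swap -> [18, 54, 33, 30, 39, 69, 72, 56]
Place pivot at 5: [18, 54, 33, 30, 39, 56, 72, 69]

Partitioned: [18, 54, 33, 30, 39, 56, 72, 69]


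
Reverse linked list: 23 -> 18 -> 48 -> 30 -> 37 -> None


Step 1: curr=23, set curr.next=prev(None) | reversed so far: 23
Step 2: curr=18, set curr.next=prev(23) | reversed so far: 18 -> 23
Step 3: curr=48, set curr.next=prev(18) | reversed so far: 48 -> 18 -> 23
Step 4: curr=30, set curr.next=prev(48) | reversed so far: 30 -> 48 -> 18 -> 23
Step 5: curr=37, set curr.next=prev(30) | reversed so far: 37 -> 30 -> 48 -> 18 -> 23

37 -> 30 -> 48 -> 18 -> 23 -> None


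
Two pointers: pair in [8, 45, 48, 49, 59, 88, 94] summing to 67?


lo=0(8)+hi=6(94)=102
lo=0(8)+hi=5(88)=96
lo=0(8)+hi=4(59)=67

Yes: 8+59=67


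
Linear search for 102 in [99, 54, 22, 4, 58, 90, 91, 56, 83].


i=0: 99!=102
i=1: 54!=102
i=2: 22!=102
i=3: 4!=102
i=4: 58!=102
i=5: 90!=102
i=6: 91!=102
i=7: 56!=102
i=8: 83!=102

Not found, 9 comps


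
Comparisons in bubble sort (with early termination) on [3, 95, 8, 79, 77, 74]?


Algorithm: bubble sort (with early termination)
Input: [3, 95, 8, 79, 77, 74]
Sorted: [3, 8, 74, 77, 79, 95]

14


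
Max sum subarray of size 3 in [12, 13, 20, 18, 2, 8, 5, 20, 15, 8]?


[0:3]: 45
[1:4]: 51
[2:5]: 40
[3:6]: 28
[4:7]: 15
[5:8]: 33
[6:9]: 40
[7:10]: 43

Max: 51 at [1:4]


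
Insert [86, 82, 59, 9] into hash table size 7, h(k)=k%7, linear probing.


Insert 86: h=2 -> slot 2
Insert 82: h=5 -> slot 5
Insert 59: h=3 -> slot 3
Insert 9: h=2, 2 probes -> slot 4

Table: [None, None, 86, 59, 9, 82, None]


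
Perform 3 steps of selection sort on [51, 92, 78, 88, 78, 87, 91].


Initial: [51, 92, 78, 88, 78, 87, 91]
Step 1: min=51 at 0
  Swap: [51, 92, 78, 88, 78, 87, 91]
Step 2: min=78 at 2
  Swap: [51, 78, 92, 88, 78, 87, 91]
Step 3: min=78 at 4
  Swap: [51, 78, 78, 88, 92, 87, 91]

After 3 steps: [51, 78, 78, 88, 92, 87, 91]


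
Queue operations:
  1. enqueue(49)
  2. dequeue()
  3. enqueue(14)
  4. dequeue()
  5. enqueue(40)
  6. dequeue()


enqueue(49) -> [49]
dequeue()->49, []
enqueue(14) -> [14]
dequeue()->14, []
enqueue(40) -> [40]
dequeue()->40, []

Final queue: []


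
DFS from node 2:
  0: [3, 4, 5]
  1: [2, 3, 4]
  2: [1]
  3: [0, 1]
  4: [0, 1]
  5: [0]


Visit 2, push [1]
Visit 1, push [4, 3]
Visit 3, push [0]
Visit 0, push [5, 4]
Visit 4, push []
Visit 5, push []

DFS order: [2, 1, 3, 0, 4, 5]


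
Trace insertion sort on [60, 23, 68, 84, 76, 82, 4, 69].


Initial: [60, 23, 68, 84, 76, 82, 4, 69]
Insert 23: [23, 60, 68, 84, 76, 82, 4, 69]
Insert 68: [23, 60, 68, 84, 76, 82, 4, 69]
Insert 84: [23, 60, 68, 84, 76, 82, 4, 69]
Insert 76: [23, 60, 68, 76, 84, 82, 4, 69]
Insert 82: [23, 60, 68, 76, 82, 84, 4, 69]
Insert 4: [4, 23, 60, 68, 76, 82, 84, 69]
Insert 69: [4, 23, 60, 68, 69, 76, 82, 84]

Sorted: [4, 23, 60, 68, 69, 76, 82, 84]


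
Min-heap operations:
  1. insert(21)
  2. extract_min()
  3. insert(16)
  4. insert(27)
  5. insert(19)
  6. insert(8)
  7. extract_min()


insert(21) -> [21]
extract_min()->21, []
insert(16) -> [16]
insert(27) -> [16, 27]
insert(19) -> [16, 27, 19]
insert(8) -> [8, 16, 19, 27]
extract_min()->8, [16, 27, 19]

Final heap: [16, 27, 19]


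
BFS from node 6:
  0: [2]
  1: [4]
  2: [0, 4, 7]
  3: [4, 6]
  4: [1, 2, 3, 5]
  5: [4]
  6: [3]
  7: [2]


Visit 6, enqueue [3]
Visit 3, enqueue [4]
Visit 4, enqueue [1, 2, 5]
Visit 1, enqueue []
Visit 2, enqueue [0, 7]
Visit 5, enqueue []
Visit 0, enqueue []
Visit 7, enqueue []

BFS order: [6, 3, 4, 1, 2, 5, 0, 7]


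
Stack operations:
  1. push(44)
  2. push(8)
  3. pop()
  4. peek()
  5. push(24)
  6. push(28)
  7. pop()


push(44) -> [44]
push(8) -> [44, 8]
pop()->8, [44]
peek()->44
push(24) -> [44, 24]
push(28) -> [44, 24, 28]
pop()->28, [44, 24]

Final stack: [44, 24]


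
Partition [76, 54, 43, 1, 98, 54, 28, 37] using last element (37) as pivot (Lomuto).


Pivot: 37
  1 <= 37: swap -> [1, 54, 43, 76, 98, 54, 28, 37]
  28 <= 37: swap -> [1, 28, 43, 76, 98, 54, 54, 37]
Place pivot at 2: [1, 28, 37, 76, 98, 54, 54, 43]

Partitioned: [1, 28, 37, 76, 98, 54, 54, 43]


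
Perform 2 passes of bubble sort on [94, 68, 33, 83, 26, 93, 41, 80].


Initial: [94, 68, 33, 83, 26, 93, 41, 80]
Pass 1: [68, 33, 83, 26, 93, 41, 80, 94] (7 swaps)
Pass 2: [33, 68, 26, 83, 41, 80, 93, 94] (4 swaps)

After 2 passes: [33, 68, 26, 83, 41, 80, 93, 94]


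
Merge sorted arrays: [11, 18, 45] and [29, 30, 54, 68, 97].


Take 11 from A
Take 18 from A
Take 29 from B
Take 30 from B
Take 45 from A

Merged: [11, 18, 29, 30, 45, 54, 68, 97]


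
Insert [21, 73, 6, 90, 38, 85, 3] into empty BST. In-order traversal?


Insert 21: root
Insert 73: R from 21
Insert 6: L from 21
Insert 90: R from 21 -> R from 73
Insert 38: R from 21 -> L from 73
Insert 85: R from 21 -> R from 73 -> L from 90
Insert 3: L from 21 -> L from 6

In-order: [3, 6, 21, 38, 73, 85, 90]


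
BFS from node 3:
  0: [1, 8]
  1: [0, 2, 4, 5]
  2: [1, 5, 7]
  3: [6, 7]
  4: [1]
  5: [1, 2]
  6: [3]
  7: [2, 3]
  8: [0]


Visit 3, enqueue [6, 7]
Visit 6, enqueue []
Visit 7, enqueue [2]
Visit 2, enqueue [1, 5]
Visit 1, enqueue [0, 4]
Visit 5, enqueue []
Visit 0, enqueue [8]
Visit 4, enqueue []
Visit 8, enqueue []

BFS order: [3, 6, 7, 2, 1, 5, 0, 4, 8]


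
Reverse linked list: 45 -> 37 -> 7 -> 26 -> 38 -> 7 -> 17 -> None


Step 1: curr=45, set curr.next=prev(None) | reversed so far: 45
Step 2: curr=37, set curr.next=prev(45) | reversed so far: 37 -> 45
Step 3: curr=7, set curr.next=prev(37) | reversed so far: 7 -> 37 -> 45
Step 4: curr=26, set curr.next=prev(7) | reversed so far: 26 -> 7 -> 37 -> 45
Step 5: curr=38, set curr.next=prev(26) | reversed so far: 38 -> 26 -> 7 -> 37 -> 45
Step 6: curr=7, set curr.next=prev(38) | reversed so far: 7 -> 38 -> 26 -> 7 -> 37 -> 45
Step 7: curr=17, set curr.next=prev(7) | reversed so far: 17 -> 7 -> 38 -> 26 -> 7 -> 37 -> 45

17 -> 7 -> 38 -> 26 -> 7 -> 37 -> 45 -> None


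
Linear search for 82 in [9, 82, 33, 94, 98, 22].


i=0: 9!=82
i=1: 82==82 found!

Found at 1, 2 comps


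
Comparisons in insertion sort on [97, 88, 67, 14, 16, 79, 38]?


Algorithm: insertion sort
Input: [97, 88, 67, 14, 16, 79, 38]
Sorted: [14, 16, 38, 67, 79, 88, 97]

18


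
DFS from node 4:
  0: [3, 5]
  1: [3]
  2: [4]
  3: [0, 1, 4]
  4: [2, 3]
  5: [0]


Visit 4, push [3, 2]
Visit 2, push []
Visit 3, push [1, 0]
Visit 0, push [5]
Visit 5, push []
Visit 1, push []

DFS order: [4, 2, 3, 0, 5, 1]


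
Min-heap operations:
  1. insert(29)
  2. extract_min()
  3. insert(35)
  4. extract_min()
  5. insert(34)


insert(29) -> [29]
extract_min()->29, []
insert(35) -> [35]
extract_min()->35, []
insert(34) -> [34]

Final heap: [34]


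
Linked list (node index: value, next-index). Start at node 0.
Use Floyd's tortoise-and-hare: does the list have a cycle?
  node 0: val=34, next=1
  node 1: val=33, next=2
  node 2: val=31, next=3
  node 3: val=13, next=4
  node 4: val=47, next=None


Floyd's tortoise (slow, +1) and hare (fast, +2):
  init: slow=0, fast=0
  step 1: slow=1, fast=2
  step 2: slow=2, fast=4
  step 3: fast -> None, no cycle

Cycle: no


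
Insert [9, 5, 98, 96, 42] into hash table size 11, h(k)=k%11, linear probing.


Insert 9: h=9 -> slot 9
Insert 5: h=5 -> slot 5
Insert 98: h=10 -> slot 10
Insert 96: h=8 -> slot 8
Insert 42: h=9, 2 probes -> slot 0

Table: [42, None, None, None, None, 5, None, None, 96, 9, 98]


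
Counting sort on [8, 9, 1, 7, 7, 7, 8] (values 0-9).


Input: [8, 9, 1, 7, 7, 7, 8]
Counts: [0, 1, 0, 0, 0, 0, 0, 3, 2, 1]

Sorted: [1, 7, 7, 7, 8, 8, 9]


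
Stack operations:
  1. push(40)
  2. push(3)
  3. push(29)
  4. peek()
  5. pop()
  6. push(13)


push(40) -> [40]
push(3) -> [40, 3]
push(29) -> [40, 3, 29]
peek()->29
pop()->29, [40, 3]
push(13) -> [40, 3, 13]

Final stack: [40, 3, 13]


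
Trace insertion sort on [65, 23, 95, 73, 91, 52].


Initial: [65, 23, 95, 73, 91, 52]
Insert 23: [23, 65, 95, 73, 91, 52]
Insert 95: [23, 65, 95, 73, 91, 52]
Insert 73: [23, 65, 73, 95, 91, 52]
Insert 91: [23, 65, 73, 91, 95, 52]
Insert 52: [23, 52, 65, 73, 91, 95]

Sorted: [23, 52, 65, 73, 91, 95]


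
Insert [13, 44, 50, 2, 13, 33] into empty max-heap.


Insert 13: [13]
Insert 44: [44, 13]
Insert 50: [50, 13, 44]
Insert 2: [50, 13, 44, 2]
Insert 13: [50, 13, 44, 2, 13]
Insert 33: [50, 13, 44, 2, 13, 33]

Final heap: [50, 13, 44, 2, 13, 33]


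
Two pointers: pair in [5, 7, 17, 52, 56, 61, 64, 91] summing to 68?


lo=0(5)+hi=7(91)=96
lo=0(5)+hi=6(64)=69
lo=0(5)+hi=5(61)=66
lo=1(7)+hi=5(61)=68

Yes: 7+61=68


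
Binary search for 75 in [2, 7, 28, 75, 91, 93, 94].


Step 1: lo=0, hi=6, mid=3, val=75

Found at index 3


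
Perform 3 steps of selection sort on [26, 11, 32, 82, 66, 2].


Initial: [26, 11, 32, 82, 66, 2]
Step 1: min=2 at 5
  Swap: [2, 11, 32, 82, 66, 26]
Step 2: min=11 at 1
  Swap: [2, 11, 32, 82, 66, 26]
Step 3: min=26 at 5
  Swap: [2, 11, 26, 82, 66, 32]

After 3 steps: [2, 11, 26, 82, 66, 32]


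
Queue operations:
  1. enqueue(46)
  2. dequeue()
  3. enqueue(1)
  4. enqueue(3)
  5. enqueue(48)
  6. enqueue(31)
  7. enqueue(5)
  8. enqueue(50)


enqueue(46) -> [46]
dequeue()->46, []
enqueue(1) -> [1]
enqueue(3) -> [1, 3]
enqueue(48) -> [1, 3, 48]
enqueue(31) -> [1, 3, 48, 31]
enqueue(5) -> [1, 3, 48, 31, 5]
enqueue(50) -> [1, 3, 48, 31, 5, 50]

Final queue: [1, 3, 48, 31, 5, 50]


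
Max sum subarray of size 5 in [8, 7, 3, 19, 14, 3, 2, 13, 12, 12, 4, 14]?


[0:5]: 51
[1:6]: 46
[2:7]: 41
[3:8]: 51
[4:9]: 44
[5:10]: 42
[6:11]: 43
[7:12]: 55

Max: 55 at [7:12]


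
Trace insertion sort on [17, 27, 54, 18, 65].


Initial: [17, 27, 54, 18, 65]
Insert 27: [17, 27, 54, 18, 65]
Insert 54: [17, 27, 54, 18, 65]
Insert 18: [17, 18, 27, 54, 65]
Insert 65: [17, 18, 27, 54, 65]

Sorted: [17, 18, 27, 54, 65]


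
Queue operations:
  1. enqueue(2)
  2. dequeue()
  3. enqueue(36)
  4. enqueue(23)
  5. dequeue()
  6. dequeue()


enqueue(2) -> [2]
dequeue()->2, []
enqueue(36) -> [36]
enqueue(23) -> [36, 23]
dequeue()->36, [23]
dequeue()->23, []

Final queue: []


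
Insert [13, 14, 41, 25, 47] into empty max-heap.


Insert 13: [13]
Insert 14: [14, 13]
Insert 41: [41, 13, 14]
Insert 25: [41, 25, 14, 13]
Insert 47: [47, 41, 14, 13, 25]

Final heap: [47, 41, 14, 13, 25]


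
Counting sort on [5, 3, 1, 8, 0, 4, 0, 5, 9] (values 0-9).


Input: [5, 3, 1, 8, 0, 4, 0, 5, 9]
Counts: [2, 1, 0, 1, 1, 2, 0, 0, 1, 1]

Sorted: [0, 0, 1, 3, 4, 5, 5, 8, 9]


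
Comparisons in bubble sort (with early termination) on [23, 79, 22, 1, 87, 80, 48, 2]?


Algorithm: bubble sort (with early termination)
Input: [23, 79, 22, 1, 87, 80, 48, 2]
Sorted: [1, 2, 22, 23, 48, 79, 80, 87]

28


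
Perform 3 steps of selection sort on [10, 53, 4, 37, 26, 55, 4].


Initial: [10, 53, 4, 37, 26, 55, 4]
Step 1: min=4 at 2
  Swap: [4, 53, 10, 37, 26, 55, 4]
Step 2: min=4 at 6
  Swap: [4, 4, 10, 37, 26, 55, 53]
Step 3: min=10 at 2
  Swap: [4, 4, 10, 37, 26, 55, 53]

After 3 steps: [4, 4, 10, 37, 26, 55, 53]


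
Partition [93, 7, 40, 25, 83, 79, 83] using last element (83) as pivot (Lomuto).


Pivot: 83
  7 <= 83: swap -> [7, 93, 40, 25, 83, 79, 83]
  40 <= 83: swap -> [7, 40, 93, 25, 83, 79, 83]
  25 <= 83: swap -> [7, 40, 25, 93, 83, 79, 83]
  83 <= 83: swap -> [7, 40, 25, 83, 93, 79, 83]
  79 <= 83: swap -> [7, 40, 25, 83, 79, 93, 83]
Place pivot at 5: [7, 40, 25, 83, 79, 83, 93]

Partitioned: [7, 40, 25, 83, 79, 83, 93]


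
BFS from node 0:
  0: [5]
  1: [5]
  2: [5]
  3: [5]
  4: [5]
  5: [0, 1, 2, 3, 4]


Visit 0, enqueue [5]
Visit 5, enqueue [1, 2, 3, 4]
Visit 1, enqueue []
Visit 2, enqueue []
Visit 3, enqueue []
Visit 4, enqueue []

BFS order: [0, 5, 1, 2, 3, 4]


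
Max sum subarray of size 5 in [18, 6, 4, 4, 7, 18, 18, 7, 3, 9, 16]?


[0:5]: 39
[1:6]: 39
[2:7]: 51
[3:8]: 54
[4:9]: 53
[5:10]: 55
[6:11]: 53

Max: 55 at [5:10]


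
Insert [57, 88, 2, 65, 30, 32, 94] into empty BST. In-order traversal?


Insert 57: root
Insert 88: R from 57
Insert 2: L from 57
Insert 65: R from 57 -> L from 88
Insert 30: L from 57 -> R from 2
Insert 32: L from 57 -> R from 2 -> R from 30
Insert 94: R from 57 -> R from 88

In-order: [2, 30, 32, 57, 65, 88, 94]


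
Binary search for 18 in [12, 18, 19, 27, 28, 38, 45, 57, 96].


Step 1: lo=0, hi=8, mid=4, val=28
Step 2: lo=0, hi=3, mid=1, val=18

Found at index 1


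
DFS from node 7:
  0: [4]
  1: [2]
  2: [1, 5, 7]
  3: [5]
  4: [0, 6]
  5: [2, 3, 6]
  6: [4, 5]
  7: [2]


Visit 7, push [2]
Visit 2, push [5, 1]
Visit 1, push []
Visit 5, push [6, 3]
Visit 3, push []
Visit 6, push [4]
Visit 4, push [0]
Visit 0, push []

DFS order: [7, 2, 1, 5, 3, 6, 4, 0]


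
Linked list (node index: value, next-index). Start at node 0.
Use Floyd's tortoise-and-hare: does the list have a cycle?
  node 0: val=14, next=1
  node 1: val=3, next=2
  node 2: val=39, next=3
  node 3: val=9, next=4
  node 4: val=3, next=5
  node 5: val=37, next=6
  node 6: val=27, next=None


Floyd's tortoise (slow, +1) and hare (fast, +2):
  init: slow=0, fast=0
  step 1: slow=1, fast=2
  step 2: slow=2, fast=4
  step 3: slow=3, fast=6
  step 4: fast -> None, no cycle

Cycle: no


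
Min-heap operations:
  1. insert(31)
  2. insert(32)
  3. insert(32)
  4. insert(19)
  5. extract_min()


insert(31) -> [31]
insert(32) -> [31, 32]
insert(32) -> [31, 32, 32]
insert(19) -> [19, 31, 32, 32]
extract_min()->19, [31, 32, 32]

Final heap: [31, 32, 32]


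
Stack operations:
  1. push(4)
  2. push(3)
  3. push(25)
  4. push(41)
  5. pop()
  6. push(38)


push(4) -> [4]
push(3) -> [4, 3]
push(25) -> [4, 3, 25]
push(41) -> [4, 3, 25, 41]
pop()->41, [4, 3, 25]
push(38) -> [4, 3, 25, 38]

Final stack: [4, 3, 25, 38]


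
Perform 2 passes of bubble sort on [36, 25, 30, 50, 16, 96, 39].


Initial: [36, 25, 30, 50, 16, 96, 39]
Pass 1: [25, 30, 36, 16, 50, 39, 96] (4 swaps)
Pass 2: [25, 30, 16, 36, 39, 50, 96] (2 swaps)

After 2 passes: [25, 30, 16, 36, 39, 50, 96]


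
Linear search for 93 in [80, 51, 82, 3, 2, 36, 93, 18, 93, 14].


i=0: 80!=93
i=1: 51!=93
i=2: 82!=93
i=3: 3!=93
i=4: 2!=93
i=5: 36!=93
i=6: 93==93 found!

Found at 6, 7 comps


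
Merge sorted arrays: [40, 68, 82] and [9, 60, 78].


Take 9 from B
Take 40 from A
Take 60 from B
Take 68 from A
Take 78 from B

Merged: [9, 40, 60, 68, 78, 82]


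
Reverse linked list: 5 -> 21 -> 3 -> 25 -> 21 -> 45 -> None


Step 1: curr=5, set curr.next=prev(None) | reversed so far: 5
Step 2: curr=21, set curr.next=prev(5) | reversed so far: 21 -> 5
Step 3: curr=3, set curr.next=prev(21) | reversed so far: 3 -> 21 -> 5
Step 4: curr=25, set curr.next=prev(3) | reversed so far: 25 -> 3 -> 21 -> 5
Step 5: curr=21, set curr.next=prev(25) | reversed so far: 21 -> 25 -> 3 -> 21 -> 5
Step 6: curr=45, set curr.next=prev(21) | reversed so far: 45 -> 21 -> 25 -> 3 -> 21 -> 5

45 -> 21 -> 25 -> 3 -> 21 -> 5 -> None


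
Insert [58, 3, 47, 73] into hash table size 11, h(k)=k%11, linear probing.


Insert 58: h=3 -> slot 3
Insert 3: h=3, 1 probes -> slot 4
Insert 47: h=3, 2 probes -> slot 5
Insert 73: h=7 -> slot 7

Table: [None, None, None, 58, 3, 47, None, 73, None, None, None]


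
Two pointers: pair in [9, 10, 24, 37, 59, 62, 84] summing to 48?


lo=0(9)+hi=6(84)=93
lo=0(9)+hi=5(62)=71
lo=0(9)+hi=4(59)=68
lo=0(9)+hi=3(37)=46
lo=1(10)+hi=3(37)=47
lo=2(24)+hi=3(37)=61

No pair found
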